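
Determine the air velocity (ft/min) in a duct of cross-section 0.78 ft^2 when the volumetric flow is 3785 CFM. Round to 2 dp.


V = 3785 / 0.78 = 4852.56 ft/min

4852.56 ft/min


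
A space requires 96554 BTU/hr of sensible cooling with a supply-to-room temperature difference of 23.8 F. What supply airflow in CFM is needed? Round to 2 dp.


CFM = 96554 / (1.08 * 23.8) = 3756.38

3756.38 CFM


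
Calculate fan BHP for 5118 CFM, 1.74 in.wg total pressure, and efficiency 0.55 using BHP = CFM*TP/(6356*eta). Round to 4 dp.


BHP = 5118 * 1.74 / (6356 * 0.55) = 2.5474 hp

2.5474 hp


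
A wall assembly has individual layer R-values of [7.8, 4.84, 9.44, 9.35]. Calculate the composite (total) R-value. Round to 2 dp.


R_total = 7.8 + 4.84 + 9.44 + 9.35 = 31.43

31.43


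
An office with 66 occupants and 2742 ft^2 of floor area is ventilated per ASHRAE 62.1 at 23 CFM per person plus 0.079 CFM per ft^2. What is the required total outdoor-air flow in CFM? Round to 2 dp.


Total = 66*23 + 2742*0.079 = 1734.62 CFM

1734.62 CFM


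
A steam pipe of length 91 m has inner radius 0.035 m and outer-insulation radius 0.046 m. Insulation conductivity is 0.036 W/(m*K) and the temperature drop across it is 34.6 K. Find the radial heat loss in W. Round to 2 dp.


Q = 2*pi*0.036*91*34.6/ln(0.046/0.035) = 2605.98 W

2605.98 W


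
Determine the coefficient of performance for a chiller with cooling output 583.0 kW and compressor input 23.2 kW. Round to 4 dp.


COP = 583.0 / 23.2 = 25.1293

25.1293


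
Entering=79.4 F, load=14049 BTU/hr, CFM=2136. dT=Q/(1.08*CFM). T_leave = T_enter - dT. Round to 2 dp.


dT = 14049/(1.08*2136) = 6.0900
T_leave = 79.4 - 6.0900 = 73.31 F

73.31 F


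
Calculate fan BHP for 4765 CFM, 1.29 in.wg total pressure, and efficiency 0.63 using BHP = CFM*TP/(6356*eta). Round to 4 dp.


BHP = 4765 * 1.29 / (6356 * 0.63) = 1.5351 hp

1.5351 hp


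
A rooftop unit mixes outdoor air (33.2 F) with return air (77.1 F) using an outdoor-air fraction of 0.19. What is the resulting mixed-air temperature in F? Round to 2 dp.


T_mix = 0.19*33.2 + 0.81*77.1 = 68.76 F

68.76 F


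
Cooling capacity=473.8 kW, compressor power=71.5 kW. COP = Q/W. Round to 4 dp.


COP = 473.8 / 71.5 = 6.6266

6.6266


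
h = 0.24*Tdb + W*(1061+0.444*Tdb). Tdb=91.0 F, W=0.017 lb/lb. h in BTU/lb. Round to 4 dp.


h = 0.24*91.0 + 0.017*(1061+0.444*91.0) = 40.5639 BTU/lb

40.5639 BTU/lb


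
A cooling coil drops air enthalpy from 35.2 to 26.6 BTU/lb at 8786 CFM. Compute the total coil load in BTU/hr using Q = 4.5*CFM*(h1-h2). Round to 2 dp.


Q = 4.5 * 8786 * (35.2 - 26.6) = 340018.20 BTU/hr

340018.20 BTU/hr


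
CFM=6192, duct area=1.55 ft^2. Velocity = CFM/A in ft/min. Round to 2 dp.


V = 6192 / 1.55 = 3994.84 ft/min

3994.84 ft/min


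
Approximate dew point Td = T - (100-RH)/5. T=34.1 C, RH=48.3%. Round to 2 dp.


Td = 34.1 - (100-48.3)/5 = 23.76 C

23.76 C


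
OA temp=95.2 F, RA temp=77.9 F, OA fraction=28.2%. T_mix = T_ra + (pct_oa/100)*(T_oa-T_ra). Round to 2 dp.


T_mix = 77.9 + (28.2/100)*(95.2-77.9) = 82.78 F

82.78 F


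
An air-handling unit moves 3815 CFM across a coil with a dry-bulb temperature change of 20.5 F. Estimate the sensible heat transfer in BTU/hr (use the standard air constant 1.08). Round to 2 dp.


Q = 1.08 * 3815 * 20.5 = 84464.10 BTU/hr

84464.10 BTU/hr


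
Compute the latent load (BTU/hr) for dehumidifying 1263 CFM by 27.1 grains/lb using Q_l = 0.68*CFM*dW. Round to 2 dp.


Q = 0.68 * 1263 * 27.1 = 23274.56 BTU/hr

23274.56 BTU/hr


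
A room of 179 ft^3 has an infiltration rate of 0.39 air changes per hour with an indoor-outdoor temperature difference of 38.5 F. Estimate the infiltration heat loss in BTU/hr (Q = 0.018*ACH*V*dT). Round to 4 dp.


Q = 0.018 * 0.39 * 179 * 38.5 = 48.3783 BTU/hr

48.3783 BTU/hr


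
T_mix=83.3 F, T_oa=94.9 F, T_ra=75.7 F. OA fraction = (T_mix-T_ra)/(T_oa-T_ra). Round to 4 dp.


frac = (83.3 - 75.7) / (94.9 - 75.7) = 0.3958

0.3958


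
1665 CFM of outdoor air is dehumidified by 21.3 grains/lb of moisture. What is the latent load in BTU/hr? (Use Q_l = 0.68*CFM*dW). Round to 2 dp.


Q = 0.68 * 1665 * 21.3 = 24115.86 BTU/hr

24115.86 BTU/hr


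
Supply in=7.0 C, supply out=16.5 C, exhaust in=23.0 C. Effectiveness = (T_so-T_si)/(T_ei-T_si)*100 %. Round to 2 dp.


eff = (16.5-7.0)/(23.0-7.0)*100 = 59.38 %

59.38 %


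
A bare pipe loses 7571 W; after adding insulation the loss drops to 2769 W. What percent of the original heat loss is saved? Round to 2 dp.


Savings = ((7571-2769)/7571)*100 = 63.43 %

63.43 %


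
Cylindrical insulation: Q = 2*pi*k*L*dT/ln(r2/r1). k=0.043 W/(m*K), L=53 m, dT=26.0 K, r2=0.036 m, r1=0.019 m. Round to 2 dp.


Q = 2*pi*0.043*53*26.0/ln(0.036/0.019) = 582.56 W

582.56 W


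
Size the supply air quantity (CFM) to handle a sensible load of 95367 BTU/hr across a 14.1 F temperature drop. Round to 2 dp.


CFM = 95367 / (1.08 * 14.1) = 6262.61

6262.61 CFM


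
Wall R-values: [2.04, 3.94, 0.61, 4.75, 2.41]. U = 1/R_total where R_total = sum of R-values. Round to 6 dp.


R_total = 2.04 + 3.94 + 0.61 + 4.75 + 2.41 = 13.75
U = 1/13.75 = 0.072727

0.072727


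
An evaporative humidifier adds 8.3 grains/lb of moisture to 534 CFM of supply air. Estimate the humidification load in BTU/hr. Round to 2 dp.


Q = 0.68 * 534 * 8.3 = 3013.90 BTU/hr

3013.90 BTU/hr


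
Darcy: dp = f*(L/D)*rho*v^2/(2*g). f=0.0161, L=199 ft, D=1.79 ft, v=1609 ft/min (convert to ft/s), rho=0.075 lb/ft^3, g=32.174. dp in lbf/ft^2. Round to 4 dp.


v_fps = 1609/60 = 26.8167 ft/s
dp = 0.0161*(199/1.79)*0.075*26.8167^2/(2*32.174) = 1.5002 lbf/ft^2

1.5002 lbf/ft^2


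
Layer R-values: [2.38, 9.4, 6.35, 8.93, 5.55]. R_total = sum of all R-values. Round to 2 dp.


R_total = 2.38 + 9.4 + 6.35 + 8.93 + 5.55 = 32.61

32.61


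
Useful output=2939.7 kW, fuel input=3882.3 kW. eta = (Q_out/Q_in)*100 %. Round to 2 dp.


eta = (2939.7/3882.3)*100 = 75.72 %

75.72 %


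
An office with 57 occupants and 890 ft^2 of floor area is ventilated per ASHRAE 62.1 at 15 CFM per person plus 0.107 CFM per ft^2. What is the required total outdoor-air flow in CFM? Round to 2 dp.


Total = 57*15 + 890*0.107 = 950.23 CFM

950.23 CFM


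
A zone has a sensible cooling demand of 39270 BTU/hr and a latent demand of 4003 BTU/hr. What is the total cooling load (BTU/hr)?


Qt = 39270 + 4003 = 43273 BTU/hr

43273 BTU/hr


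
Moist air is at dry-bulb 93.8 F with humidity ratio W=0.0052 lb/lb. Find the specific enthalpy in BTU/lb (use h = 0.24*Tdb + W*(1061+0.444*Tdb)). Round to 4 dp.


h = 0.24*93.8 + 0.0052*(1061+0.444*93.8) = 28.2458 BTU/lb

28.2458 BTU/lb


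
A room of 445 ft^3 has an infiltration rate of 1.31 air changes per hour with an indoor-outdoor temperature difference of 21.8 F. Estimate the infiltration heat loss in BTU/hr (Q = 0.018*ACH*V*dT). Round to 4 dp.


Q = 0.018 * 1.31 * 445 * 21.8 = 228.7496 BTU/hr

228.7496 BTU/hr


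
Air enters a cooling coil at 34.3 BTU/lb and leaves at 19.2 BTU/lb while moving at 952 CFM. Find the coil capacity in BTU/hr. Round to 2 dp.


Q = 4.5 * 952 * (34.3 - 19.2) = 64688.40 BTU/hr

64688.40 BTU/hr


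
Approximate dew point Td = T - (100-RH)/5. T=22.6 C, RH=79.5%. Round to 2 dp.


Td = 22.6 - (100-79.5)/5 = 18.50 C

18.50 C


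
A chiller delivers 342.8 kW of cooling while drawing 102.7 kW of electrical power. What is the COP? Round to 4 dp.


COP = 342.8 / 102.7 = 3.3379

3.3379


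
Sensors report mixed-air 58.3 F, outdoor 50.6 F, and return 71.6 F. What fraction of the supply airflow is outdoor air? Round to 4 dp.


frac = (58.3 - 71.6) / (50.6 - 71.6) = 0.6333

0.6333


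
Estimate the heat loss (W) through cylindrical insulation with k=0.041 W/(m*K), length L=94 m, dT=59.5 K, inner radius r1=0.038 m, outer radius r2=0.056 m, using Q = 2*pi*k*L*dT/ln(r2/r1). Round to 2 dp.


Q = 2*pi*0.041*94*59.5/ln(0.056/0.038) = 3715.69 W

3715.69 W


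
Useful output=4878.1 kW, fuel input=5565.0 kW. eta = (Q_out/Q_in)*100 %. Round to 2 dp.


eta = (4878.1/5565.0)*100 = 87.66 %

87.66 %


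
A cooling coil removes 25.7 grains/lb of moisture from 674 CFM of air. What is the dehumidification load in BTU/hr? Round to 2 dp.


Q = 0.68 * 674 * 25.7 = 11778.82 BTU/hr

11778.82 BTU/hr


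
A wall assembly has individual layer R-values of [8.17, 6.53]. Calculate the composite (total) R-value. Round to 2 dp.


R_total = 8.17 + 6.53 = 14.70

14.70


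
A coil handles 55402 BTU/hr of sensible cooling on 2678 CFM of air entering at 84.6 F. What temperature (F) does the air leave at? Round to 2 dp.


dT = 55402/(1.08*2678) = 19.1554
T_leave = 84.6 - 19.1554 = 65.44 F

65.44 F


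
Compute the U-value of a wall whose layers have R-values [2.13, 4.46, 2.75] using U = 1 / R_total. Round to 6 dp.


R_total = 2.13 + 4.46 + 2.75 = 9.34
U = 1/9.34 = 0.107066

0.107066


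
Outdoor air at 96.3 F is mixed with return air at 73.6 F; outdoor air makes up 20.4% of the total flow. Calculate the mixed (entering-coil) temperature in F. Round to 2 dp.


T_mix = 73.6 + (20.4/100)*(96.3-73.6) = 78.23 F

78.23 F


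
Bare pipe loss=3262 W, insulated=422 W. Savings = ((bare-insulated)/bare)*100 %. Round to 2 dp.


Savings = ((3262-422)/3262)*100 = 87.06 %

87.06 %


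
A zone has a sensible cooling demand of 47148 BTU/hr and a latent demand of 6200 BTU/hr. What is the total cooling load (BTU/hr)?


Qt = 47148 + 6200 = 53348 BTU/hr

53348 BTU/hr


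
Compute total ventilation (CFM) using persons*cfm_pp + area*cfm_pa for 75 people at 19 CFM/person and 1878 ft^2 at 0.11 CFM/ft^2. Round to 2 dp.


Total = 75*19 + 1878*0.11 = 1631.58 CFM

1631.58 CFM


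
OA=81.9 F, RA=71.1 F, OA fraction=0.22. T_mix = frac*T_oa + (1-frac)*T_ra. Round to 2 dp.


T_mix = 0.22*81.9 + 0.78*71.1 = 73.48 F

73.48 F


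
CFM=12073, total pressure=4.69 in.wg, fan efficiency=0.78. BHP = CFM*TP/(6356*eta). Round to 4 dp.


BHP = 12073 * 4.69 / (6356 * 0.78) = 11.4211 hp

11.4211 hp


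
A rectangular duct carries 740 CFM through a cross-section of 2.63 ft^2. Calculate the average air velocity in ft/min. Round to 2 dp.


V = 740 / 2.63 = 281.37 ft/min

281.37 ft/min


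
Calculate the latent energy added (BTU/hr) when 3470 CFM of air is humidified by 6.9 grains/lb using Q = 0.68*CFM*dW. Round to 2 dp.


Q = 0.68 * 3470 * 6.9 = 16281.24 BTU/hr

16281.24 BTU/hr


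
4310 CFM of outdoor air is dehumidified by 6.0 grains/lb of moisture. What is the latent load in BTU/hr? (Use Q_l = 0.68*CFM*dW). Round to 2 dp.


Q = 0.68 * 4310 * 6.0 = 17584.80 BTU/hr

17584.80 BTU/hr


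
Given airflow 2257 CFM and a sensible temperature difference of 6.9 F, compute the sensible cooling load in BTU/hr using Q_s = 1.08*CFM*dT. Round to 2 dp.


Q = 1.08 * 2257 * 6.9 = 16819.16 BTU/hr

16819.16 BTU/hr


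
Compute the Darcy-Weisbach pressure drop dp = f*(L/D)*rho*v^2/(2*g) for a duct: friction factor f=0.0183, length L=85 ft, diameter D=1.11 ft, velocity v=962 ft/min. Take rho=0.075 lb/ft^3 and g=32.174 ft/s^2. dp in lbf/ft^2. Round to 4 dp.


v_fps = 962/60 = 16.0333 ft/s
dp = 0.0183*(85/1.11)*0.075*16.0333^2/(2*32.174) = 0.4199 lbf/ft^2

0.4199 lbf/ft^2


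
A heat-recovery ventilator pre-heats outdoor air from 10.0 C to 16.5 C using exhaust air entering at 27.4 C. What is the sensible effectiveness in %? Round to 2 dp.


eff = (16.5-10.0)/(27.4-10.0)*100 = 37.36 %

37.36 %


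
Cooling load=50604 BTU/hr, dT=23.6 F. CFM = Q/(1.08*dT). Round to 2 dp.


CFM = 50604 / (1.08 * 23.6) = 1985.40

1985.40 CFM


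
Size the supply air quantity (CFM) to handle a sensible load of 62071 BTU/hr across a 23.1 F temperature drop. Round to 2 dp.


CFM = 62071 / (1.08 * 23.1) = 2488.02

2488.02 CFM


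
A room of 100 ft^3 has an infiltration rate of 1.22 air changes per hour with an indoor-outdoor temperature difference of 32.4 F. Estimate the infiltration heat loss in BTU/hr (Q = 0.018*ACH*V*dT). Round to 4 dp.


Q = 0.018 * 1.22 * 100 * 32.4 = 71.1504 BTU/hr

71.1504 BTU/hr


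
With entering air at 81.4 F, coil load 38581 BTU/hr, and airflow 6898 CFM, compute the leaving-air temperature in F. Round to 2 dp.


dT = 38581/(1.08*6898) = 5.1788
T_leave = 81.4 - 5.1788 = 76.22 F

76.22 F


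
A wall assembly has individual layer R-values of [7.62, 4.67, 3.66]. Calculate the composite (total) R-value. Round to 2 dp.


R_total = 7.62 + 4.67 + 3.66 = 15.95

15.95


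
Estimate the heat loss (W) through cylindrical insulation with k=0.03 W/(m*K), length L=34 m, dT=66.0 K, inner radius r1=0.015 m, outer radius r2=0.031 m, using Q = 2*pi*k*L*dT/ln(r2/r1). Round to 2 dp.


Q = 2*pi*0.03*34*66.0/ln(0.031/0.015) = 582.67 W

582.67 W


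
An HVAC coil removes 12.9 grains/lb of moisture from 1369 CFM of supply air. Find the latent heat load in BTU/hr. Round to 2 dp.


Q = 0.68 * 1369 * 12.9 = 12008.87 BTU/hr

12008.87 BTU/hr


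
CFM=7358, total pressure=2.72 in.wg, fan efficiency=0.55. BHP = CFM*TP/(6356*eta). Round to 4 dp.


BHP = 7358 * 2.72 / (6356 * 0.55) = 5.7251 hp

5.7251 hp


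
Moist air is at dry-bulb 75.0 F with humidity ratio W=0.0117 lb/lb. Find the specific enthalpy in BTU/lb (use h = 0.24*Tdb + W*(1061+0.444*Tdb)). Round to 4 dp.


h = 0.24*75.0 + 0.0117*(1061+0.444*75.0) = 30.8033 BTU/lb

30.8033 BTU/lb


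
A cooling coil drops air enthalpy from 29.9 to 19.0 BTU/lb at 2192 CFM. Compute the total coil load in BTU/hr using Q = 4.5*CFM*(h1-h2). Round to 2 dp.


Q = 4.5 * 2192 * (29.9 - 19.0) = 107517.60 BTU/hr

107517.60 BTU/hr


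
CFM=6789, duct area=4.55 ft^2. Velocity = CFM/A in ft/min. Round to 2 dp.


V = 6789 / 4.55 = 1492.09 ft/min

1492.09 ft/min


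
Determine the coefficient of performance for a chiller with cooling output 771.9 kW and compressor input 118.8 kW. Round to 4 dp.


COP = 771.9 / 118.8 = 6.4975

6.4975


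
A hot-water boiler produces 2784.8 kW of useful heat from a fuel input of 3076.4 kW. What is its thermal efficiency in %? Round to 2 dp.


eta = (2784.8/3076.4)*100 = 90.52 %

90.52 %


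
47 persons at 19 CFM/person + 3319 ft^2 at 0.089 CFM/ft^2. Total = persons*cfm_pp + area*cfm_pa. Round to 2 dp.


Total = 47*19 + 3319*0.089 = 1188.39 CFM

1188.39 CFM


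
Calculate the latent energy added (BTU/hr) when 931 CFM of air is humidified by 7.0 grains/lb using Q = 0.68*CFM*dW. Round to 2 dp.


Q = 0.68 * 931 * 7.0 = 4431.56 BTU/hr

4431.56 BTU/hr


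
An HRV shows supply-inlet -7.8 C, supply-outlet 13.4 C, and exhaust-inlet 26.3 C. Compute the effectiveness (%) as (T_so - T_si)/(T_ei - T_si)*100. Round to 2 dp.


eff = (13.4-(-7.8))/(26.3-(-7.8))*100 = 62.17 %

62.17 %


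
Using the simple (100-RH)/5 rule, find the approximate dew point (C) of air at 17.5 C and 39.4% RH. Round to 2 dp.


Td = 17.5 - (100-39.4)/5 = 5.38 C

5.38 C


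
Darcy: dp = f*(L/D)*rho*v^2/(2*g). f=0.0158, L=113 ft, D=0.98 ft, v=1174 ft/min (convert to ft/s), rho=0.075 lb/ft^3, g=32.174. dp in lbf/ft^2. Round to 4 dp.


v_fps = 1174/60 = 19.5667 ft/s
dp = 0.0158*(113/0.98)*0.075*19.5667^2/(2*32.174) = 0.8130 lbf/ft^2

0.8130 lbf/ft^2


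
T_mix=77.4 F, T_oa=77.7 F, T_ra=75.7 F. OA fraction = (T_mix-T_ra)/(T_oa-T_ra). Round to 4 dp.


frac = (77.4 - 75.7) / (77.7 - 75.7) = 0.8500

0.8500


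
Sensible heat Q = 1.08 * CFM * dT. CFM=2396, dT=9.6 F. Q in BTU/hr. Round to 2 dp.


Q = 1.08 * 2396 * 9.6 = 24841.73 BTU/hr

24841.73 BTU/hr


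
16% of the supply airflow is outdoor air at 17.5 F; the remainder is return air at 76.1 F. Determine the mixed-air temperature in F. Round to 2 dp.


T_mix = 0.16*17.5 + 0.84*76.1 = 66.72 F

66.72 F


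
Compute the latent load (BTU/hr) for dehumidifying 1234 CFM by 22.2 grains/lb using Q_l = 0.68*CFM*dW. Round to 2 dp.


Q = 0.68 * 1234 * 22.2 = 18628.46 BTU/hr

18628.46 BTU/hr


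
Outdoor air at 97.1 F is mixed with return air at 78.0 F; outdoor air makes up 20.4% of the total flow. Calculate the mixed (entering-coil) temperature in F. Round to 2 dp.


T_mix = 78.0 + (20.4/100)*(97.1-78.0) = 81.90 F

81.90 F


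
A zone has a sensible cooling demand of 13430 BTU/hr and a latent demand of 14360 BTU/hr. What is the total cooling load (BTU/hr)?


Qt = 13430 + 14360 = 27790 BTU/hr

27790 BTU/hr


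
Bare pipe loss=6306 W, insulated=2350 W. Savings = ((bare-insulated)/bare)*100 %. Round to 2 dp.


Savings = ((6306-2350)/6306)*100 = 62.73 %

62.73 %


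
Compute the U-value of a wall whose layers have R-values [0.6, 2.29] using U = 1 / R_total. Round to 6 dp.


R_total = 0.6 + 2.29 = 2.89
U = 1/2.89 = 0.346021

0.346021


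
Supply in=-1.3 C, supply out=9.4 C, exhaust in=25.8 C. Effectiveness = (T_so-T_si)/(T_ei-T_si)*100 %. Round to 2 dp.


eff = (9.4-(-1.3))/(25.8-(-1.3))*100 = 39.48 %

39.48 %


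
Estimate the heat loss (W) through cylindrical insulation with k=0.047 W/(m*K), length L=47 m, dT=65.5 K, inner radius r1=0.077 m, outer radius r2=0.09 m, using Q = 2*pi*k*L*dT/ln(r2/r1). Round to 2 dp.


Q = 2*pi*0.047*47*65.5/ln(0.09/0.077) = 5827.48 W

5827.48 W


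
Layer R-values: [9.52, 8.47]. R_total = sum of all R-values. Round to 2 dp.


R_total = 9.52 + 8.47 = 17.99

17.99


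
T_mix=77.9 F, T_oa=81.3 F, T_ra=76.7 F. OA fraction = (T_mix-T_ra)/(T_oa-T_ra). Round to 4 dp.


frac = (77.9 - 76.7) / (81.3 - 76.7) = 0.2609

0.2609


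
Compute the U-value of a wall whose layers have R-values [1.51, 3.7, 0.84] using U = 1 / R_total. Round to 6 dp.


R_total = 1.51 + 3.7 + 0.84 = 6.05
U = 1/6.05 = 0.165289

0.165289


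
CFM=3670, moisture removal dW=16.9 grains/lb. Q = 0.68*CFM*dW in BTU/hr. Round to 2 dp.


Q = 0.68 * 3670 * 16.9 = 42175.64 BTU/hr

42175.64 BTU/hr


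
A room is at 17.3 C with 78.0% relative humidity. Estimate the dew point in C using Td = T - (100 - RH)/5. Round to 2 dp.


Td = 17.3 - (100-78.0)/5 = 12.90 C

12.90 C


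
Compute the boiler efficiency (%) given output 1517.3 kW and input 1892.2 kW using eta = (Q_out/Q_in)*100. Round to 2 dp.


eta = (1517.3/1892.2)*100 = 80.19 %

80.19 %


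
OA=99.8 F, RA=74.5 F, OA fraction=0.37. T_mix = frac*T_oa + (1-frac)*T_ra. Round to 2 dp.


T_mix = 0.37*99.8 + 0.63*74.5 = 83.86 F

83.86 F


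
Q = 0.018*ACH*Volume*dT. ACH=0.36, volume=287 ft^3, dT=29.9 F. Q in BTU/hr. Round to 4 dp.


Q = 0.018 * 0.36 * 287 * 29.9 = 55.6068 BTU/hr

55.6068 BTU/hr


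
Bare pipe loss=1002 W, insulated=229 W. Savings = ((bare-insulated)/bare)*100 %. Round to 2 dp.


Savings = ((1002-229)/1002)*100 = 77.15 %

77.15 %


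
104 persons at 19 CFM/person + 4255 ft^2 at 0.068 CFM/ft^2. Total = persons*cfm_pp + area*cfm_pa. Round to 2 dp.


Total = 104*19 + 4255*0.068 = 2265.34 CFM

2265.34 CFM


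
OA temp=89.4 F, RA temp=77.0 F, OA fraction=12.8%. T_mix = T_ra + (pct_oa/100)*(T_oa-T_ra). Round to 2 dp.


T_mix = 77.0 + (12.8/100)*(89.4-77.0) = 78.59 F

78.59 F


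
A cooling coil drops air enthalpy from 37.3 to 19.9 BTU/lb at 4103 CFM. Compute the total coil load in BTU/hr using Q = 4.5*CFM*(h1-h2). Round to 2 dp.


Q = 4.5 * 4103 * (37.3 - 19.9) = 321264.90 BTU/hr

321264.90 BTU/hr


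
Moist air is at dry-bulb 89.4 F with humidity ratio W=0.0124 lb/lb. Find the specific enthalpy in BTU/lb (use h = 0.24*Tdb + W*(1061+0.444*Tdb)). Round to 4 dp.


h = 0.24*89.4 + 0.0124*(1061+0.444*89.4) = 35.1046 BTU/lb

35.1046 BTU/lb


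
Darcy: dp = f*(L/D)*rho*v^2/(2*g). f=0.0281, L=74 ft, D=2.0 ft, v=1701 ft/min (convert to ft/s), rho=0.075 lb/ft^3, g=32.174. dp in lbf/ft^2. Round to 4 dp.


v_fps = 1701/60 = 28.35 ft/s
dp = 0.0281*(74/2.0)*0.075*28.35^2/(2*32.174) = 0.9740 lbf/ft^2

0.9740 lbf/ft^2


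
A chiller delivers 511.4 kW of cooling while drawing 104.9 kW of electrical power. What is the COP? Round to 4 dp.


COP = 511.4 / 104.9 = 4.8751

4.8751


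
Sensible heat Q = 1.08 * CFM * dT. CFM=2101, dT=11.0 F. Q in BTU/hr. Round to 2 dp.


Q = 1.08 * 2101 * 11.0 = 24959.88 BTU/hr

24959.88 BTU/hr


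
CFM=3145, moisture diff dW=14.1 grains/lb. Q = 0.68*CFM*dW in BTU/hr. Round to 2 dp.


Q = 0.68 * 3145 * 14.1 = 30154.26 BTU/hr

30154.26 BTU/hr


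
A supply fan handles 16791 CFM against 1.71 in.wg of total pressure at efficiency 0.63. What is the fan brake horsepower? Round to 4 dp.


BHP = 16791 * 1.71 / (6356 * 0.63) = 7.1705 hp

7.1705 hp


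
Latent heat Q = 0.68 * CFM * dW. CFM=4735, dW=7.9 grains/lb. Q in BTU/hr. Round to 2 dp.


Q = 0.68 * 4735 * 7.9 = 25436.42 BTU/hr

25436.42 BTU/hr


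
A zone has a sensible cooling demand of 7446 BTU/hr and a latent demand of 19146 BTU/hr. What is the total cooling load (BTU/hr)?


Qt = 7446 + 19146 = 26592 BTU/hr

26592 BTU/hr


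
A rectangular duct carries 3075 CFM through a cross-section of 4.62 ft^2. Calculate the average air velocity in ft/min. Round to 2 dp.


V = 3075 / 4.62 = 665.58 ft/min

665.58 ft/min


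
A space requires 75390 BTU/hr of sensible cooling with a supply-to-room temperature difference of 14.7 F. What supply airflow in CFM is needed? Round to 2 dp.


CFM = 75390 / (1.08 * 14.7) = 4748.68

4748.68 CFM


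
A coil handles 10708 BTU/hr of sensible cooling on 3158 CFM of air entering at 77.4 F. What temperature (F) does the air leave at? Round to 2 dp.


dT = 10708/(1.08*3158) = 3.1396
T_leave = 77.4 - 3.1396 = 74.26 F

74.26 F


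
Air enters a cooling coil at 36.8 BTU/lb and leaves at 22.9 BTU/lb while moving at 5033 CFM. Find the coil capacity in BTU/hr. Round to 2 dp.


Q = 4.5 * 5033 * (36.8 - 22.9) = 314814.15 BTU/hr

314814.15 BTU/hr


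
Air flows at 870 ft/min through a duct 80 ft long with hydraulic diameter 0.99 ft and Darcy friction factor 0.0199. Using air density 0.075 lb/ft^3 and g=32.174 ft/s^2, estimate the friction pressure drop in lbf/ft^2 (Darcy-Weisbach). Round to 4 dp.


v_fps = 870/60 = 14.5 ft/s
dp = 0.0199*(80/0.99)*0.075*14.5^2/(2*32.174) = 0.3941 lbf/ft^2

0.3941 lbf/ft^2


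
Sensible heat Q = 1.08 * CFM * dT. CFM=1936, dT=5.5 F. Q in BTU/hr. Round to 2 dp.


Q = 1.08 * 1936 * 5.5 = 11499.84 BTU/hr

11499.84 BTU/hr


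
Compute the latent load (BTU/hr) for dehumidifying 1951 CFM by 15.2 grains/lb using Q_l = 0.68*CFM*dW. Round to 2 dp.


Q = 0.68 * 1951 * 15.2 = 20165.54 BTU/hr

20165.54 BTU/hr


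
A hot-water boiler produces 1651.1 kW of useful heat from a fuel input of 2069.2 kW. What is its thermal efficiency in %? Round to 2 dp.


eta = (1651.1/2069.2)*100 = 79.79 %

79.79 %


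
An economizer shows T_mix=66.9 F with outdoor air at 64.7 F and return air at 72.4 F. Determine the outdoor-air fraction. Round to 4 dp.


frac = (66.9 - 72.4) / (64.7 - 72.4) = 0.7143

0.7143


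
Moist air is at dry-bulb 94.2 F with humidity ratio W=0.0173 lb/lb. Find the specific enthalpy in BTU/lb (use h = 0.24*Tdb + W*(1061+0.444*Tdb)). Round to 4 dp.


h = 0.24*94.2 + 0.0173*(1061+0.444*94.2) = 41.6869 BTU/lb

41.6869 BTU/lb


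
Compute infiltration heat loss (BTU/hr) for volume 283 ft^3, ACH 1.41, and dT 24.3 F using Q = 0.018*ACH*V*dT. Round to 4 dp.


Q = 0.018 * 1.41 * 283 * 24.3 = 174.5357 BTU/hr

174.5357 BTU/hr


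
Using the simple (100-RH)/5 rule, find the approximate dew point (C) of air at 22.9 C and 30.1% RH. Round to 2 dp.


Td = 22.9 - (100-30.1)/5 = 8.92 C

8.92 C


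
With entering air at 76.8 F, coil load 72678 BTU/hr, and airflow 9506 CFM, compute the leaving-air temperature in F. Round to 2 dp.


dT = 72678/(1.08*9506) = 7.0792
T_leave = 76.8 - 7.0792 = 69.72 F

69.72 F


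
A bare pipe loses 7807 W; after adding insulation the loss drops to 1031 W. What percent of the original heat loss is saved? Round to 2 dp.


Savings = ((7807-1031)/7807)*100 = 86.79 %

86.79 %


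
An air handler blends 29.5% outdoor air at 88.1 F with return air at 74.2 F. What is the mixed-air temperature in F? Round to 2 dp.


T_mix = 74.2 + (29.5/100)*(88.1-74.2) = 78.30 F

78.30 F


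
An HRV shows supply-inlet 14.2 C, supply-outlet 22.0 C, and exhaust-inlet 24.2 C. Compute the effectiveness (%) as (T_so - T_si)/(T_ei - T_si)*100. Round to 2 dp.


eff = (22.0-14.2)/(24.2-14.2)*100 = 78.00 %

78.00 %


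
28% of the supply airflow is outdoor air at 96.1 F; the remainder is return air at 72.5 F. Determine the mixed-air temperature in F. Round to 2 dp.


T_mix = 0.28*96.1 + 0.72*72.5 = 79.11 F

79.11 F


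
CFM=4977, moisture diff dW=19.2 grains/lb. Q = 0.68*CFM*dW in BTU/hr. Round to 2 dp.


Q = 0.68 * 4977 * 19.2 = 64979.71 BTU/hr

64979.71 BTU/hr


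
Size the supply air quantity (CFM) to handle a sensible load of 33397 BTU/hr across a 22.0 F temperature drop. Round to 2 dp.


CFM = 33397 / (1.08 * 22.0) = 1405.60

1405.60 CFM


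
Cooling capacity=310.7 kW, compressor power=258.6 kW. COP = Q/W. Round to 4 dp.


COP = 310.7 / 258.6 = 1.2015

1.2015


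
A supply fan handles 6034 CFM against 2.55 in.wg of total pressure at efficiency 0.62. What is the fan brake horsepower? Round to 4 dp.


BHP = 6034 * 2.55 / (6356 * 0.62) = 3.9045 hp

3.9045 hp


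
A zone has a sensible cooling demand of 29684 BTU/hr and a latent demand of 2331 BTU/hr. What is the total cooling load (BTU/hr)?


Qt = 29684 + 2331 = 32015 BTU/hr

32015 BTU/hr


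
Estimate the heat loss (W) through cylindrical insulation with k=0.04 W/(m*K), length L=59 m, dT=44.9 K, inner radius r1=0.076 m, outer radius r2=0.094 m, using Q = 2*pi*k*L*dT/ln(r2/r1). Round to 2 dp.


Q = 2*pi*0.04*59*44.9/ln(0.094/0.076) = 3132.23 W

3132.23 W


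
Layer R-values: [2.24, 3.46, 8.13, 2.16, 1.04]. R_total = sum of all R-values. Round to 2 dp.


R_total = 2.24 + 3.46 + 8.13 + 2.16 + 1.04 = 17.03

17.03


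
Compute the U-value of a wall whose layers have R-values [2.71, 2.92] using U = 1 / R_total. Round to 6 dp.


R_total = 2.71 + 2.92 = 5.63
U = 1/5.63 = 0.177620

0.177620


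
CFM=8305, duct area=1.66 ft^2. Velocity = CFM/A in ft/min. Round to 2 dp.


V = 8305 / 1.66 = 5003.01 ft/min

5003.01 ft/min


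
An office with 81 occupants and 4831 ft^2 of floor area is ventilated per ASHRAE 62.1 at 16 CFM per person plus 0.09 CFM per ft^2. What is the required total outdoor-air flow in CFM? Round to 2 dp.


Total = 81*16 + 4831*0.09 = 1730.79 CFM

1730.79 CFM


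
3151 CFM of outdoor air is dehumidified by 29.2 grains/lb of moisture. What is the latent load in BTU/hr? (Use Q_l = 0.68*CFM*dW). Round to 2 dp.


Q = 0.68 * 3151 * 29.2 = 62566.26 BTU/hr

62566.26 BTU/hr


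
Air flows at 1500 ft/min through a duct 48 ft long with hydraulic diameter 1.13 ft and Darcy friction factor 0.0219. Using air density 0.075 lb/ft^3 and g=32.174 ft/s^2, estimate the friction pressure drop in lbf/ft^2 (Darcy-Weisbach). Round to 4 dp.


v_fps = 1500/60 = 25.0 ft/s
dp = 0.0219*(48/1.13)*0.075*25.0^2/(2*32.174) = 0.6777 lbf/ft^2

0.6777 lbf/ft^2


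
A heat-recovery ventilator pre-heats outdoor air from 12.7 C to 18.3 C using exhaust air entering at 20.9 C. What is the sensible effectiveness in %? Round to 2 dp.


eff = (18.3-12.7)/(20.9-12.7)*100 = 68.29 %

68.29 %


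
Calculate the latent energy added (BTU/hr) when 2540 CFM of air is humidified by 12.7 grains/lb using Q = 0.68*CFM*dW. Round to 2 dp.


Q = 0.68 * 2540 * 12.7 = 21935.44 BTU/hr

21935.44 BTU/hr


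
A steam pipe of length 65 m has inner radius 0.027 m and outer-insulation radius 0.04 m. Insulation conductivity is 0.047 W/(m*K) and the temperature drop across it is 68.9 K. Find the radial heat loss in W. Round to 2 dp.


Q = 2*pi*0.047*65*68.9/ln(0.04/0.027) = 3364.89 W

3364.89 W


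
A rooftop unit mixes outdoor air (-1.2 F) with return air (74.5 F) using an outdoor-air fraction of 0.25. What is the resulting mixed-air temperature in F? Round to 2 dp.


T_mix = 0.25*(-1.2) + 0.75*74.5 = 55.58 F

55.58 F


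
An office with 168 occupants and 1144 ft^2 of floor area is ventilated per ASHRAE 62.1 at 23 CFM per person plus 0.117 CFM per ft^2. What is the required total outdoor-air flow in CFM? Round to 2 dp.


Total = 168*23 + 1144*0.117 = 3997.85 CFM

3997.85 CFM


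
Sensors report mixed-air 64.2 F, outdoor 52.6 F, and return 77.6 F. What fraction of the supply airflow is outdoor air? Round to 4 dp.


frac = (64.2 - 77.6) / (52.6 - 77.6) = 0.5360

0.5360


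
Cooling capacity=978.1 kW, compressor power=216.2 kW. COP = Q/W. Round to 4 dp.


COP = 978.1 / 216.2 = 4.5241

4.5241


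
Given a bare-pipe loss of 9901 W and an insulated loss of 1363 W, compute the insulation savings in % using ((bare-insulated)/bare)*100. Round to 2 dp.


Savings = ((9901-1363)/9901)*100 = 86.23 %

86.23 %


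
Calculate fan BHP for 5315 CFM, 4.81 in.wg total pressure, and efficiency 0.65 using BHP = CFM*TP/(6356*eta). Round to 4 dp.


BHP = 5315 * 4.81 / (6356 * 0.65) = 6.1880 hp

6.1880 hp


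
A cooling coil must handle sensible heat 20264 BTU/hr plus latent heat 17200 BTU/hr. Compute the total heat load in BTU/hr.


Qt = 20264 + 17200 = 37464 BTU/hr

37464 BTU/hr


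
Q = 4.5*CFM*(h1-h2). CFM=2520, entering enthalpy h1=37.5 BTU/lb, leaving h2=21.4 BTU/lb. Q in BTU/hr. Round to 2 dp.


Q = 4.5 * 2520 * (37.5 - 21.4) = 182574.00 BTU/hr

182574.00 BTU/hr


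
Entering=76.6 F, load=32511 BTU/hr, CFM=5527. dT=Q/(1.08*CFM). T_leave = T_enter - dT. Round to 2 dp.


dT = 32511/(1.08*5527) = 5.4465
T_leave = 76.6 - 5.4465 = 71.15 F

71.15 F


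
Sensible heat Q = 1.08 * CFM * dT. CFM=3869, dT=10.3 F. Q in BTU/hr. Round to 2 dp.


Q = 1.08 * 3869 * 10.3 = 43038.76 BTU/hr

43038.76 BTU/hr


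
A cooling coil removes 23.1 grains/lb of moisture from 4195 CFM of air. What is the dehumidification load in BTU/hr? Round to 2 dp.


Q = 0.68 * 4195 * 23.1 = 65895.06 BTU/hr

65895.06 BTU/hr


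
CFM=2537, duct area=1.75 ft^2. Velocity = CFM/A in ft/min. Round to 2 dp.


V = 2537 / 1.75 = 1449.71 ft/min

1449.71 ft/min


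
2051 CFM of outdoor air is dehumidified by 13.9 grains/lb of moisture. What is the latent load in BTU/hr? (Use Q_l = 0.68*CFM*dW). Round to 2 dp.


Q = 0.68 * 2051 * 13.9 = 19386.05 BTU/hr

19386.05 BTU/hr


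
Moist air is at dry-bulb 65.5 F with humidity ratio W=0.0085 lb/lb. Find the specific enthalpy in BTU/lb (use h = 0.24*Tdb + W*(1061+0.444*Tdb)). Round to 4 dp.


h = 0.24*65.5 + 0.0085*(1061+0.444*65.5) = 24.9857 BTU/lb

24.9857 BTU/lb


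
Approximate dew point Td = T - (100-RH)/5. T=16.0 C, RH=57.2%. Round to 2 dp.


Td = 16.0 - (100-57.2)/5 = 7.44 C

7.44 C


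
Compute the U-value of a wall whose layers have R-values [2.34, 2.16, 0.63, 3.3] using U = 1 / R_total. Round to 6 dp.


R_total = 2.34 + 2.16 + 0.63 + 3.3 = 8.43
U = 1/8.43 = 0.118624

0.118624


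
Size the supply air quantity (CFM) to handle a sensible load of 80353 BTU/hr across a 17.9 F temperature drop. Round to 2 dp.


CFM = 80353 / (1.08 * 17.9) = 4156.48

4156.48 CFM


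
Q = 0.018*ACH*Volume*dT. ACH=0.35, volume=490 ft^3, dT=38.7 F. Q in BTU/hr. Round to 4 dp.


Q = 0.018 * 0.35 * 490 * 38.7 = 119.4669 BTU/hr

119.4669 BTU/hr


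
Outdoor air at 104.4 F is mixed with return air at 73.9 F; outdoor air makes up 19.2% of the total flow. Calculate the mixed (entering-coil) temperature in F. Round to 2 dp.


T_mix = 73.9 + (19.2/100)*(104.4-73.9) = 79.76 F

79.76 F


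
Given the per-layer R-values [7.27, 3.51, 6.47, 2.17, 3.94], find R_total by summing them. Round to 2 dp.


R_total = 7.27 + 3.51 + 6.47 + 2.17 + 3.94 = 23.36

23.36


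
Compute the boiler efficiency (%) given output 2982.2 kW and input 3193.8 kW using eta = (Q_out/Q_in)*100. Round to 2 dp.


eta = (2982.2/3193.8)*100 = 93.37 %

93.37 %


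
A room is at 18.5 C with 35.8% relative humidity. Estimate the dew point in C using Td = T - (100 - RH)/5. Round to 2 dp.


Td = 18.5 - (100-35.8)/5 = 5.66 C

5.66 C


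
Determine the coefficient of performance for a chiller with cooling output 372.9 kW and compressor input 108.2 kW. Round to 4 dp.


COP = 372.9 / 108.2 = 3.4464

3.4464


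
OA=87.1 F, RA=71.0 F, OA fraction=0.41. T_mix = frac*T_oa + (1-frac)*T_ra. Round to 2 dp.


T_mix = 0.41*87.1 + 0.59*71.0 = 77.60 F

77.60 F


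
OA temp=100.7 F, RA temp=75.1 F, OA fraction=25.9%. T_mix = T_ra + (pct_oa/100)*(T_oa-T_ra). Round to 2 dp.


T_mix = 75.1 + (25.9/100)*(100.7-75.1) = 81.73 F

81.73 F


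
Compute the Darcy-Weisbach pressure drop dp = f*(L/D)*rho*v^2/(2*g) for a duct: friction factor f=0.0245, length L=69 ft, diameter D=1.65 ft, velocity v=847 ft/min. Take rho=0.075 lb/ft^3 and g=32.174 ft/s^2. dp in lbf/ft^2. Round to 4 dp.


v_fps = 847/60 = 14.1167 ft/s
dp = 0.0245*(69/1.65)*0.075*14.1167^2/(2*32.174) = 0.2380 lbf/ft^2

0.2380 lbf/ft^2


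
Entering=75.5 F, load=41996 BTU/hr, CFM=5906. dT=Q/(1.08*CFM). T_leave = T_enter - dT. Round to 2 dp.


dT = 41996/(1.08*5906) = 6.5840
T_leave = 75.5 - 6.5840 = 68.92 F

68.92 F


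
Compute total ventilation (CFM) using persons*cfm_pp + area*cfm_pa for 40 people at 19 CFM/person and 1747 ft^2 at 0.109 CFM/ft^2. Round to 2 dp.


Total = 40*19 + 1747*0.109 = 950.42 CFM

950.42 CFM


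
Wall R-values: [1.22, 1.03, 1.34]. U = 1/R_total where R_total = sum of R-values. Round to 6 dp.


R_total = 1.22 + 1.03 + 1.34 = 3.59
U = 1/3.59 = 0.278552

0.278552


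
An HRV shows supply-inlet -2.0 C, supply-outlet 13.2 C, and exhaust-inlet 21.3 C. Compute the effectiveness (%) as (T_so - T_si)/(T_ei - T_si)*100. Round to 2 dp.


eff = (13.2-(-2.0))/(21.3-(-2.0))*100 = 65.24 %

65.24 %


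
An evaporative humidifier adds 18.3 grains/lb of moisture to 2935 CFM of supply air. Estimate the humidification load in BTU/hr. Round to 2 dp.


Q = 0.68 * 2935 * 18.3 = 36523.14 BTU/hr

36523.14 BTU/hr


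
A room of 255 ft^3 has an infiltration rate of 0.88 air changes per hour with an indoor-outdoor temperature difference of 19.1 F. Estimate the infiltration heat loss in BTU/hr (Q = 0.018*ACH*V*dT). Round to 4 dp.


Q = 0.018 * 0.88 * 255 * 19.1 = 77.1487 BTU/hr

77.1487 BTU/hr


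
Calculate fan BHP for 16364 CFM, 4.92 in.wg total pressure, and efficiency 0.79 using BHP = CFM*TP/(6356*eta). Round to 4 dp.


BHP = 16364 * 4.92 / (6356 * 0.79) = 16.0341 hp

16.0341 hp


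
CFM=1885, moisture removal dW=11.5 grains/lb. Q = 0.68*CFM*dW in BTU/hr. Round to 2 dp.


Q = 0.68 * 1885 * 11.5 = 14740.70 BTU/hr

14740.70 BTU/hr


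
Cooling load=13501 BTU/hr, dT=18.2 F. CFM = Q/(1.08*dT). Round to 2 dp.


CFM = 13501 / (1.08 * 18.2) = 686.86

686.86 CFM


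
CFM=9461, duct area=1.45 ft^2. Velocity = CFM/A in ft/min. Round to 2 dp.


V = 9461 / 1.45 = 6524.83 ft/min

6524.83 ft/min


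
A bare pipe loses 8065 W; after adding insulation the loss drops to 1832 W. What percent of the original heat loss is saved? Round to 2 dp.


Savings = ((8065-1832)/8065)*100 = 77.28 %

77.28 %


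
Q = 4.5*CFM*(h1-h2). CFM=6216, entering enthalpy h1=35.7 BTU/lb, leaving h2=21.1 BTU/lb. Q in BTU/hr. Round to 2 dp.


Q = 4.5 * 6216 * (35.7 - 21.1) = 408391.20 BTU/hr

408391.20 BTU/hr


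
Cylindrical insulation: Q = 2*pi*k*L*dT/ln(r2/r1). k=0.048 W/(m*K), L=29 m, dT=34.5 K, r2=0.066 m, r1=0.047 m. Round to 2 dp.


Q = 2*pi*0.048*29*34.5/ln(0.066/0.047) = 888.77 W

888.77 W


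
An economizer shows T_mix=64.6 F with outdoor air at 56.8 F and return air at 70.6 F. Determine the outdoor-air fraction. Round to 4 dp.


frac = (64.6 - 70.6) / (56.8 - 70.6) = 0.4348

0.4348


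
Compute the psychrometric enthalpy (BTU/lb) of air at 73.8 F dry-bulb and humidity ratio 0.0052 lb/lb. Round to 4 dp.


h = 0.24*73.8 + 0.0052*(1061+0.444*73.8) = 23.3996 BTU/lb

23.3996 BTU/lb


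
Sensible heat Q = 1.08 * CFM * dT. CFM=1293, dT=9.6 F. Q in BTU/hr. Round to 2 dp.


Q = 1.08 * 1293 * 9.6 = 13405.82 BTU/hr

13405.82 BTU/hr


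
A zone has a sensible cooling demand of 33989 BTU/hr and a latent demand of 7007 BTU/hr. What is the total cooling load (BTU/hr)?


Qt = 33989 + 7007 = 40996 BTU/hr

40996 BTU/hr


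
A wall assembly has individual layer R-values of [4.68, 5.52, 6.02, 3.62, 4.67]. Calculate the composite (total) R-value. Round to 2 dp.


R_total = 4.68 + 5.52 + 6.02 + 3.62 + 4.67 = 24.51

24.51


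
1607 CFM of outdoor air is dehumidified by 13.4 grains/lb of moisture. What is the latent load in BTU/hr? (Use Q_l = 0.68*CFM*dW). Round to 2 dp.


Q = 0.68 * 1607 * 13.4 = 14642.98 BTU/hr

14642.98 BTU/hr


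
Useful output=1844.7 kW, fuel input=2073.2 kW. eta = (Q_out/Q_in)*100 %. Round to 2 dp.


eta = (1844.7/2073.2)*100 = 88.98 %

88.98 %


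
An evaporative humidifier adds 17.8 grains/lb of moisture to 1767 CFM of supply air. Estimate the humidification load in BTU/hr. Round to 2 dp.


Q = 0.68 * 1767 * 17.8 = 21387.77 BTU/hr

21387.77 BTU/hr


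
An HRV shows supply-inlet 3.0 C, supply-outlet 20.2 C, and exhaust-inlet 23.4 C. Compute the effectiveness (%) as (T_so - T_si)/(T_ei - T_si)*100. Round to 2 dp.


eff = (20.2-3.0)/(23.4-3.0)*100 = 84.31 %

84.31 %


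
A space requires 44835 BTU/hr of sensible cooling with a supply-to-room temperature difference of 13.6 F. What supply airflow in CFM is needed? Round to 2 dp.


CFM = 44835 / (1.08 * 13.6) = 3052.49

3052.49 CFM


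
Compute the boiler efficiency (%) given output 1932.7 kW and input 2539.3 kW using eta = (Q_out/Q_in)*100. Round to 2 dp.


eta = (1932.7/2539.3)*100 = 76.11 %

76.11 %


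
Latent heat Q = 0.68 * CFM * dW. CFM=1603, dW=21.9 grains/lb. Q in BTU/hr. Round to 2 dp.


Q = 0.68 * 1603 * 21.9 = 23871.88 BTU/hr

23871.88 BTU/hr


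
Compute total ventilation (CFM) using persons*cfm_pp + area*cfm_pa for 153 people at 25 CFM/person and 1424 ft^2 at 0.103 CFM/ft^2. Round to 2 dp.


Total = 153*25 + 1424*0.103 = 3971.67 CFM

3971.67 CFM


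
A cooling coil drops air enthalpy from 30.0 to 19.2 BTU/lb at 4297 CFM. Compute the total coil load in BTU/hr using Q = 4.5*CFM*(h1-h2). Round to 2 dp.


Q = 4.5 * 4297 * (30.0 - 19.2) = 208834.20 BTU/hr

208834.20 BTU/hr


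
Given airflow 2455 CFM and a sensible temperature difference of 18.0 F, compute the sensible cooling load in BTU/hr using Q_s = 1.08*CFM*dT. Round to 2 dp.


Q = 1.08 * 2455 * 18.0 = 47725.20 BTU/hr

47725.20 BTU/hr


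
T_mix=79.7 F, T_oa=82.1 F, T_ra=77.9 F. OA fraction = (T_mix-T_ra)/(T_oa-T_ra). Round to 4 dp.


frac = (79.7 - 77.9) / (82.1 - 77.9) = 0.4286

0.4286


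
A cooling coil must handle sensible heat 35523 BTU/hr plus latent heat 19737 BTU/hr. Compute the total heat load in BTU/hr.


Qt = 35523 + 19737 = 55260 BTU/hr

55260 BTU/hr


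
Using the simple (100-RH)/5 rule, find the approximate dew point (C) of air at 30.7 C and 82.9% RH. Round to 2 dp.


Td = 30.7 - (100-82.9)/5 = 27.28 C

27.28 C


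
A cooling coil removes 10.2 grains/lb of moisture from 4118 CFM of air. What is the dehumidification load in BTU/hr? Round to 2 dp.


Q = 0.68 * 4118 * 10.2 = 28562.45 BTU/hr

28562.45 BTU/hr


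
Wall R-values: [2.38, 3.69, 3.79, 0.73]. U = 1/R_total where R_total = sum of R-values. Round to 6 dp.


R_total = 2.38 + 3.69 + 3.79 + 0.73 = 10.59
U = 1/10.59 = 0.094429

0.094429


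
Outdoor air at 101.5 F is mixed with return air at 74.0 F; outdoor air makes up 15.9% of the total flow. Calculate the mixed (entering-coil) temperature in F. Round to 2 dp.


T_mix = 74.0 + (15.9/100)*(101.5-74.0) = 78.37 F

78.37 F
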